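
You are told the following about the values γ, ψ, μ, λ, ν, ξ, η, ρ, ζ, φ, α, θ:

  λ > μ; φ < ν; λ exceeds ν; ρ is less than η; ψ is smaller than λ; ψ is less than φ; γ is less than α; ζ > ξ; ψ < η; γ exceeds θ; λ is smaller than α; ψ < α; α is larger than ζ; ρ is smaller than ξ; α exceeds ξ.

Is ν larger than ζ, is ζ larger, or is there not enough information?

Following every chain through ν: above ν we get λ, α; below ν we get ψ, φ.
ζ is not reached, and no chain runs the other way from ζ to ν.
So the given relations leave the order of ν and ζ undetermined.

undetermined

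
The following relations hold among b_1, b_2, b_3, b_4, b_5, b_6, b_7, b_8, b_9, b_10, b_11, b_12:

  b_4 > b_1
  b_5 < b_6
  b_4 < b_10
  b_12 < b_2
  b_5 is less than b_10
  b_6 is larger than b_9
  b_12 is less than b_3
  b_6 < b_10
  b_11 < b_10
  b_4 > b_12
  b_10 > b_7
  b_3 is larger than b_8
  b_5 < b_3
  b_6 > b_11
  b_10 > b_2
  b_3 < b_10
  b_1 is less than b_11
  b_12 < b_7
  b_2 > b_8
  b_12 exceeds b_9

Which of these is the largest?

b_10

Chaining downward from b_10: directly below it, b_5, b_11, b_3, b_2, b_4, b_6, b_7; then b_9, b_12, b_1, b_8.
That covers every other element, and nothing is given above b_10, so b_10 is the largest.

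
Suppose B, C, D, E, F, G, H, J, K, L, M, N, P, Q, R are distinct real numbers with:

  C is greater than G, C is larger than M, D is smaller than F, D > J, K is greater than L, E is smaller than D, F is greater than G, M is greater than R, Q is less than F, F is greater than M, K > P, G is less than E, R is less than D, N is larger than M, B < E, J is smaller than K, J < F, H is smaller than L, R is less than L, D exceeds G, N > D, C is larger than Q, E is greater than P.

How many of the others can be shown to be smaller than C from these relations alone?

From C the given relations immediately reach G, Q, M.
From those, R — 4 in total.
No other element is forced below C by the given relations, so the count is 4.

4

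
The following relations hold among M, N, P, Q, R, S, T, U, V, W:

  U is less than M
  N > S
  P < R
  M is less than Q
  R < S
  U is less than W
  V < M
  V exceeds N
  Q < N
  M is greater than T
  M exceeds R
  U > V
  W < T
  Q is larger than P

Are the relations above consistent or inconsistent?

inconsistent

We have Q < N stated directly, yet also N < V < U < W < T < M < Q by chaining the others — so N < Q. Contradiction.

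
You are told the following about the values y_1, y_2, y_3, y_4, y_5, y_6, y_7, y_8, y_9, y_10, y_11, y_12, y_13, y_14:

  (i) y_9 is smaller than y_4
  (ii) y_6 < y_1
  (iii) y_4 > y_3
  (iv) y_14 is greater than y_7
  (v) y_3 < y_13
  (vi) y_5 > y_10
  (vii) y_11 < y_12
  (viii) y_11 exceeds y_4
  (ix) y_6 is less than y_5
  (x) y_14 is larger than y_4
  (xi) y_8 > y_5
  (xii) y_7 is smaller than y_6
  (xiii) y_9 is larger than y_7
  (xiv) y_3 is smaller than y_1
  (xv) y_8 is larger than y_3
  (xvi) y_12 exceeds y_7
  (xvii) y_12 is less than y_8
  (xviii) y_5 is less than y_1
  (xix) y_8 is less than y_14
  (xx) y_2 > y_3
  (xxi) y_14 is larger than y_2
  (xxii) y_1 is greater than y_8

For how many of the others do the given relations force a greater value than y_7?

Directly above y_7: y_9, y_12, y_6, y_14.
One step further: y_4, y_5, y_8, y_1 (8 so far).
One step further: y_11 (9 so far).
Nothing else is reachable above y_7; 9 in all.

9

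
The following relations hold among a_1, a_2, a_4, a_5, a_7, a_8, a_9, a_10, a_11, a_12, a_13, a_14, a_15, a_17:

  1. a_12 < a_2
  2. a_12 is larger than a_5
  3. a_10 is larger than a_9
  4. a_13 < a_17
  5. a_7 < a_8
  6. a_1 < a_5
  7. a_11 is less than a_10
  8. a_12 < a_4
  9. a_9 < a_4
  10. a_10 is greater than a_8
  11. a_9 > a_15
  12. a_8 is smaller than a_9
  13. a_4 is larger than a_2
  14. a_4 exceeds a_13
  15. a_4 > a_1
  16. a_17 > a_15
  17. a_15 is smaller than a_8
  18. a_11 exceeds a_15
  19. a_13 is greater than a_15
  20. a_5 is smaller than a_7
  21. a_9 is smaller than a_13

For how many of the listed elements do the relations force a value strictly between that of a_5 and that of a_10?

3

Chaining upward from a_5 reaches: a_12, a_7, a_8, a_9, a_13, a_2, a_17, a_4.
Chaining downward from a_10 reaches: a_15, a_1, a_7, a_8, a_9, a_11.
Strictly between a_5 and a_10 are those in both lists: a_7, a_8, a_9 — 3 elements.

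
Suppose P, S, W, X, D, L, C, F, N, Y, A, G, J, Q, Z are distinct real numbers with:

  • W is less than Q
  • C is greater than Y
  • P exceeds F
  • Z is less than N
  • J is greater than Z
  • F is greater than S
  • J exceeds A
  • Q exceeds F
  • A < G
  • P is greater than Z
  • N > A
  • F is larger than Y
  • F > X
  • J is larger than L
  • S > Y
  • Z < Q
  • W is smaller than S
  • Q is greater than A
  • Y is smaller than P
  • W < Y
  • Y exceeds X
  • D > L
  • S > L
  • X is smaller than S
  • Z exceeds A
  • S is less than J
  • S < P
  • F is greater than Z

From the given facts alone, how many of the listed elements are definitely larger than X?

Directly above X: Y, S, F.
One step further: J, C, Q, P (7 so far).
Nothing else is reachable above X; 7 in all.

7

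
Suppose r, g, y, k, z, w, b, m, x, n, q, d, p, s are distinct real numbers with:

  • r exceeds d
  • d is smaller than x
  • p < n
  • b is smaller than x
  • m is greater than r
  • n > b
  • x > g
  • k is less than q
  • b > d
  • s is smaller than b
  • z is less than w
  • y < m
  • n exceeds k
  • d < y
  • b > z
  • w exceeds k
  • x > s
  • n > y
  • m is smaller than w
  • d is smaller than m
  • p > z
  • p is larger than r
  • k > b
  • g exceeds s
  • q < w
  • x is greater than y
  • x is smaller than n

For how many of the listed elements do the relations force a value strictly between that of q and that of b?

1

Chaining upward from b reaches: k, x, n, w.
Chaining downward from q reaches: s, d, z, k.
Strictly between b and q are those in both lists: k — 1 element.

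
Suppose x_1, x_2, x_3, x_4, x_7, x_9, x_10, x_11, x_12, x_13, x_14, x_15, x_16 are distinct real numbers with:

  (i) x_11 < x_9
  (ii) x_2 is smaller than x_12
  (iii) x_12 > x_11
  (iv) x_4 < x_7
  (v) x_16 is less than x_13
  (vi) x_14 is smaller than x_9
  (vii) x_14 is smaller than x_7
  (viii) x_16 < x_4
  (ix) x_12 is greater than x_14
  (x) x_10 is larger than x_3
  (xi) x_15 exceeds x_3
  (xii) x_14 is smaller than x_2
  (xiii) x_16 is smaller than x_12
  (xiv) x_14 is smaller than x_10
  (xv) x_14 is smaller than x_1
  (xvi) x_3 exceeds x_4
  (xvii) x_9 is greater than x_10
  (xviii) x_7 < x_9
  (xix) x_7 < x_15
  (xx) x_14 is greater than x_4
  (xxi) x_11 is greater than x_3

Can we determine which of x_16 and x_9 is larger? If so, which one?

x_16 < x_4 < x_3 < x_10 < x_9, by transitivity through x_4, x_3, x_10.
So x_9 is larger.

x_9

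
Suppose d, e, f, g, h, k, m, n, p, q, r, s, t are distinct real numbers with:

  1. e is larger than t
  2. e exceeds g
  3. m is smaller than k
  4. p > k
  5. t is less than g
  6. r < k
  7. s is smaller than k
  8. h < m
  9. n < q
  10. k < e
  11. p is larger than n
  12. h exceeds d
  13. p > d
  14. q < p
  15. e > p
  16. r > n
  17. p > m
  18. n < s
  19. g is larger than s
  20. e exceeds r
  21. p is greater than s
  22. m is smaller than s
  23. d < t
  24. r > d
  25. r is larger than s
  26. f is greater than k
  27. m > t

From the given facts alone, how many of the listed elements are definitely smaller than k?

7

The elements the relations force below k are d, n, h, t, m, s, r — no chain reaches any other.
That is 7.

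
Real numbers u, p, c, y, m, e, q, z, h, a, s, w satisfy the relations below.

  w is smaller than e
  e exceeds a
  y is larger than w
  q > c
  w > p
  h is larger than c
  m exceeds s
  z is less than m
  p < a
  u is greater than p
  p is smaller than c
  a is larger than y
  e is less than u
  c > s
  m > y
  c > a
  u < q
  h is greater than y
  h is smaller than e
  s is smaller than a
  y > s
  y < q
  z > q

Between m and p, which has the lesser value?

p

p < w and w < y give p < y.
With y < a: p < w < y < a.
With a < c: p < w < y < a < c.
Then c < h extends the chain to h.
Then h < e extends the chain to e.
With e < u: p < w < y < a < c < h < e < u.
With u < q: p < w < y < a < c < h < e < u < q.
Then q < z extends the chain to z.
With z < m: p < w < y < a < c < h < e < u < q < z < m.
So p < m; p is the smaller of the two.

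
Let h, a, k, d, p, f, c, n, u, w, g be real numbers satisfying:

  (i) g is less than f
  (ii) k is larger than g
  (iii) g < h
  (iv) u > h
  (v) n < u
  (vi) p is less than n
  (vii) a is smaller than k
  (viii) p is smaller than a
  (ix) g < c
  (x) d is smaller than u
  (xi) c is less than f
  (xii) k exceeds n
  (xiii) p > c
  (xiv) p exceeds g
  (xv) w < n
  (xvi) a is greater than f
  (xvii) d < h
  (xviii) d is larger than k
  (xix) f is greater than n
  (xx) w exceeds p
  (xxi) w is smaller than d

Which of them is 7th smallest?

The consecutive relations fix a unique order: g < c < p < w < n < f < a < k < d < h < u.
The 7th smallest is a.

a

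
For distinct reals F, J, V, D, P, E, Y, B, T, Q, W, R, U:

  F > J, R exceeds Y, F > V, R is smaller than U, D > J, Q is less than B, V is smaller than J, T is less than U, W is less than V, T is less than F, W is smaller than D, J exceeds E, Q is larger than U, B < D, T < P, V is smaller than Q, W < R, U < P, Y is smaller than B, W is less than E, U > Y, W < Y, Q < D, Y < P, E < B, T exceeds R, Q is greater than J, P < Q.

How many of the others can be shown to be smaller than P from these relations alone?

From P the given relations immediately reach Y, T, U.
From those, W, R — 5 in total.
No other element is forced below P by the given relations, so the count is 5.

5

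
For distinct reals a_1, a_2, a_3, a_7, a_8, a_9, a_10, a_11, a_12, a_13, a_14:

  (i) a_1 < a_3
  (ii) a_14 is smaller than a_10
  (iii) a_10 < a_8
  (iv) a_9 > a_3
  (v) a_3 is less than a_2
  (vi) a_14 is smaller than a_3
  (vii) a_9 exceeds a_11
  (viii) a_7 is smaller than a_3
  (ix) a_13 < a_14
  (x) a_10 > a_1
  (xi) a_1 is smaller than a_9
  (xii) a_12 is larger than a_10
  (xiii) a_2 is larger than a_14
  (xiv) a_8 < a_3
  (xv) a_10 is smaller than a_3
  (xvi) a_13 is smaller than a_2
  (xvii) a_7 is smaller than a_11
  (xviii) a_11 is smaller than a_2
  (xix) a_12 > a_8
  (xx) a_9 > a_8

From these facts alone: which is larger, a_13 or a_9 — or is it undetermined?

a_13 < a_14 and a_14 < a_10 give a_13 < a_10.
With a_10 < a_8: a_13 < a_14 < a_10 < a_8.
With a_8 < a_9: a_13 < a_14 < a_10 < a_8 < a_9.
So a_9 is larger.

a_9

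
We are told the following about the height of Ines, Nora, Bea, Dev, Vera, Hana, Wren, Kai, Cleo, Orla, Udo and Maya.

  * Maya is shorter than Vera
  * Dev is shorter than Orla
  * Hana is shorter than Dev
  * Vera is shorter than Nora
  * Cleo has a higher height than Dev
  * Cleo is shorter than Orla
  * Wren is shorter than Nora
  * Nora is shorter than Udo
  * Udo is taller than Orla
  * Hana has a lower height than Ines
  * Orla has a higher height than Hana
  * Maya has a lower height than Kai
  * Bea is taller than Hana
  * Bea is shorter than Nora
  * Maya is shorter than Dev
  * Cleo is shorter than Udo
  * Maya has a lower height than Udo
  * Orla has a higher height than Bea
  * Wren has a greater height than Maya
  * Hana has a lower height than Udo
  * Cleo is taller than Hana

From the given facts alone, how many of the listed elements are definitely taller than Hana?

The elements the relations force above Hana are Ines, Bea, Dev, Cleo, Nora, Orla, Udo — no chain reaches any other.
That is 7.

7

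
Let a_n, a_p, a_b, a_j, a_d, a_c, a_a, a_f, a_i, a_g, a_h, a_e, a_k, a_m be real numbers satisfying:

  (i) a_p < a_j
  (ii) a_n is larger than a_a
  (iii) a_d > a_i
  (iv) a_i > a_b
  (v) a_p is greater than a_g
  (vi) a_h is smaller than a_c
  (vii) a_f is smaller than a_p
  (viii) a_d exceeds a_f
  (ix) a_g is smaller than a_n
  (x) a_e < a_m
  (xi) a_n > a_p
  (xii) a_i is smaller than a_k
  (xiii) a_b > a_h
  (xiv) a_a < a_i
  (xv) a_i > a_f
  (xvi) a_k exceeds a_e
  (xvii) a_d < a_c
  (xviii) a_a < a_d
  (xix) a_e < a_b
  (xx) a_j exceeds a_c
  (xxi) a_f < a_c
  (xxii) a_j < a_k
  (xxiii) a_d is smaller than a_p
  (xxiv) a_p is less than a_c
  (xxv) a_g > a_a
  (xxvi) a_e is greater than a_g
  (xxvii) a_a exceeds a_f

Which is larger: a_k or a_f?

a_k

Link the given pairs in sequence: a_f < a_a; a_a < a_g; a_g < a_e; a_e < a_b; a_b < a_i; a_i < a_d; a_d < a_p; a_p < a_c; a_c < a_j; a_j < a_k.
Chaining these gives a_f < a_a < a_g < a_e < a_b < a_i < a_d < a_p < a_c < a_j < a_k.
So a_f < a_k; a_k is the larger of the two.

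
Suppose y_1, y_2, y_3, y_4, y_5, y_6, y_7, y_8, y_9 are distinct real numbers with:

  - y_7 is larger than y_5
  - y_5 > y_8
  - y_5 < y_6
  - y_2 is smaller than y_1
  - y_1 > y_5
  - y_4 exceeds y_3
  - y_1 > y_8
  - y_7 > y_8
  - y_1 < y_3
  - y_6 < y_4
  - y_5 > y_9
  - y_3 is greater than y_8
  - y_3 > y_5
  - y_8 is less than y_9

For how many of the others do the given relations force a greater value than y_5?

The elements the relations force above y_5 are y_7, y_6, y_1, y_3, y_4 — no chain reaches any other.
That is 5.

5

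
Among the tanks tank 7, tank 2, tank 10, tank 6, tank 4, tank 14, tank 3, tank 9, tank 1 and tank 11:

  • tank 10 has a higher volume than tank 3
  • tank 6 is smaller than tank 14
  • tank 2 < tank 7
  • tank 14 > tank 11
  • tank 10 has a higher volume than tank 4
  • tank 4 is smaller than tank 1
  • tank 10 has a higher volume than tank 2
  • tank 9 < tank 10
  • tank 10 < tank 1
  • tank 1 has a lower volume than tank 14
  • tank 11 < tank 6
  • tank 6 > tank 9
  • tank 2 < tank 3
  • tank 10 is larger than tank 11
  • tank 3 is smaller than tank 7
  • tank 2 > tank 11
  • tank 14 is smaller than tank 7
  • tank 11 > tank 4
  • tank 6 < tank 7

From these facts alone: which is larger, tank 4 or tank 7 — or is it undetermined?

Link the given pairs in sequence: tank 4 < tank 11; tank 11 < tank 10; tank 10 < tank 1; tank 1 < tank 14; tank 14 < tank 7.
Together: tank 4 < tank 11 < tank 10 < tank 1 < tank 14 < tank 7.
So tank 7 is larger.

tank 7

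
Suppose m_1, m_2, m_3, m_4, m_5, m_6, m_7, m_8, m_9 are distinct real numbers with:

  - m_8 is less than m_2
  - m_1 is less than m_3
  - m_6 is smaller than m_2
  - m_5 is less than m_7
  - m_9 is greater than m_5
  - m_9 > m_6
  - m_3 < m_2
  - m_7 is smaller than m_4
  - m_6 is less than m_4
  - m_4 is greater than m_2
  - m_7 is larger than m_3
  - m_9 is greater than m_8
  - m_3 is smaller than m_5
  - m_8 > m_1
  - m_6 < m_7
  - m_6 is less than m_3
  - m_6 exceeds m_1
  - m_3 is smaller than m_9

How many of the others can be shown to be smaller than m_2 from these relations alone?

4

The elements the relations force below m_2 are m_1, m_6, m_8, m_3 — no chain reaches any other.
That is 4.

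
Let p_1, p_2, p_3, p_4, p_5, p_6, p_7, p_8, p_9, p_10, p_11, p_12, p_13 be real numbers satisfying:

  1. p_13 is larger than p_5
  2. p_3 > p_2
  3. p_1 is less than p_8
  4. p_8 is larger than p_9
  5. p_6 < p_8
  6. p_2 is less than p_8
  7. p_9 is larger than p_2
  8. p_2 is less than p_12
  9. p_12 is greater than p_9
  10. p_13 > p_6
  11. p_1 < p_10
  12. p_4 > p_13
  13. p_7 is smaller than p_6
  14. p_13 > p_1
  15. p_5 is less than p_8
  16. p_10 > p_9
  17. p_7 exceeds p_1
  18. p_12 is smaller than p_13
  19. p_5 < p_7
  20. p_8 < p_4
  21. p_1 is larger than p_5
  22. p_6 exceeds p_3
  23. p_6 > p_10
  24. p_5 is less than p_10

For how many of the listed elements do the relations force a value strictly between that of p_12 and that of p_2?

The relations place p_2 below p_12. An element lies strictly between them when it is forced above p_2 and also forced below p_12.
Above p_2: {p_3, p_9, p_10, p_6, p_13, p_8, p_4}. Below p_12: {p_9}.
Intersection: {p_9} — 1.

1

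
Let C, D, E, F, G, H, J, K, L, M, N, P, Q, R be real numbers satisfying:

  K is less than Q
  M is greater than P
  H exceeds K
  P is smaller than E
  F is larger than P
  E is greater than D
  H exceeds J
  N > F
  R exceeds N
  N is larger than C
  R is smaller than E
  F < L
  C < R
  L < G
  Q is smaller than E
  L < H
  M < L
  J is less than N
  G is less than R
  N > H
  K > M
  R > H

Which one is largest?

Chaining downward from E: directly below it, P, D, Q, R; then C, K, H, G, N; then F, M, L, J.
That covers every other element, and nothing is given above E, so E is the largest.

E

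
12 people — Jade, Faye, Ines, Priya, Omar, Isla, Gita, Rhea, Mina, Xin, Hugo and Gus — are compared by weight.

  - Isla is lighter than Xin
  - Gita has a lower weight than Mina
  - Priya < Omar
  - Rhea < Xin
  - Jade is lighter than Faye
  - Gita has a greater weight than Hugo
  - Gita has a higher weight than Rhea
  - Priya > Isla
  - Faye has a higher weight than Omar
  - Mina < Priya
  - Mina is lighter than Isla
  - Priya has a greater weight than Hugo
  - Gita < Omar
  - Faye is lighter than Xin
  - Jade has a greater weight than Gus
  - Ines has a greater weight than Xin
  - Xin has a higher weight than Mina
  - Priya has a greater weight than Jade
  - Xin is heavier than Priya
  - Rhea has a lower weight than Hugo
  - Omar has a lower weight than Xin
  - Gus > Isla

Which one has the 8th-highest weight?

Isla

Piecing the relations together gives one ordering: Rhea < Hugo < Gita < Mina < Isla < Gus < Jade < Priya < Omar < Faye < Xin < Ines.
The 8th largest is Isla.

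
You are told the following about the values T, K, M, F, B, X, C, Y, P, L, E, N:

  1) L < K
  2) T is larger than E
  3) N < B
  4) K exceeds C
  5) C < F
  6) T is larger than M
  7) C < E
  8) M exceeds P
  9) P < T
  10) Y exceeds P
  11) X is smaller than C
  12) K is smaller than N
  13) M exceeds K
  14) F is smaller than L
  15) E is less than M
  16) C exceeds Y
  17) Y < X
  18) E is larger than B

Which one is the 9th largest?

C

The consecutive relations fix a unique order: P < Y < X < C < F < L < K < N < B < E < M < T.
Counting 9 from the largest end gives C.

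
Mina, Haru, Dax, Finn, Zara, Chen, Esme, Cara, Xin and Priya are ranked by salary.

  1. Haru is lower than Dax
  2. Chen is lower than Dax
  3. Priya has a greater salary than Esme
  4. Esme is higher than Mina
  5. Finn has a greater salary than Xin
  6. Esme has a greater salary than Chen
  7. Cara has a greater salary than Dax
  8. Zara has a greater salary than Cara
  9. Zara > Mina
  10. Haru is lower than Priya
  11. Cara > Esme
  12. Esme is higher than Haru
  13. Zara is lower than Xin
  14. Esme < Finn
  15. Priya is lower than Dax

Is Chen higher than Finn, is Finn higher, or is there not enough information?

Following the relations from Chen: Chen < Esme < Priya < Dax < Cara < Zara < Xin < Finn.
So Finn is higher.

Finn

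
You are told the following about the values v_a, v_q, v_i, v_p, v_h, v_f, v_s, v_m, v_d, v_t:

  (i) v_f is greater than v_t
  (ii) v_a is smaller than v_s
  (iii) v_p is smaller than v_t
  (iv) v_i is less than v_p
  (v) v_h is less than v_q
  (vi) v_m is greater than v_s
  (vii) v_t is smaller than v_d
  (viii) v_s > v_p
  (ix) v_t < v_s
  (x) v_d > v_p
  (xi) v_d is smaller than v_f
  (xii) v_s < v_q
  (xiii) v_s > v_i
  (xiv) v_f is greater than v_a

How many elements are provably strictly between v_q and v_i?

The relations place v_i below v_q. An element lies strictly between them when it is forced above v_i and also forced below v_q.
Above v_i: {v_p, v_t, v_d, v_s, v_f, v_m}. Below v_q: {v_p, v_t, v_h, v_a, v_s}.
Intersection: {v_p, v_t, v_s} — 3.

3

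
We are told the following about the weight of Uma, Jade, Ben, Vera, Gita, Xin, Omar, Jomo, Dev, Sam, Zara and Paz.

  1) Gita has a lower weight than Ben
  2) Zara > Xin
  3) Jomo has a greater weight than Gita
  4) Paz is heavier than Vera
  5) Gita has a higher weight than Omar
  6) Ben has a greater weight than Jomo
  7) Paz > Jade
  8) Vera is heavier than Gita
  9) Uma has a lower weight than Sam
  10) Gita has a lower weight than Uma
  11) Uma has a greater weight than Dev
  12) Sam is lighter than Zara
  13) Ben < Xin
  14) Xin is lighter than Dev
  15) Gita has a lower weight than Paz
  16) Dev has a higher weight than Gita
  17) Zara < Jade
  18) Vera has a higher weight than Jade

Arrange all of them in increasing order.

Omar < Gita < Jomo < Ben < Xin < Dev < Uma < Sam < Zara < Jade < Vera < Paz

Each adjacent pair is fixed by a given relation: Omar < Gita; Gita < Jomo; Jomo < Ben; Ben < Xin; Xin < Dev; Dev < Uma; Uma < Sam; Sam < Zara; Zara < Jade; Jade < Vera; Vera < Paz. Chaining them end to end gives the full order.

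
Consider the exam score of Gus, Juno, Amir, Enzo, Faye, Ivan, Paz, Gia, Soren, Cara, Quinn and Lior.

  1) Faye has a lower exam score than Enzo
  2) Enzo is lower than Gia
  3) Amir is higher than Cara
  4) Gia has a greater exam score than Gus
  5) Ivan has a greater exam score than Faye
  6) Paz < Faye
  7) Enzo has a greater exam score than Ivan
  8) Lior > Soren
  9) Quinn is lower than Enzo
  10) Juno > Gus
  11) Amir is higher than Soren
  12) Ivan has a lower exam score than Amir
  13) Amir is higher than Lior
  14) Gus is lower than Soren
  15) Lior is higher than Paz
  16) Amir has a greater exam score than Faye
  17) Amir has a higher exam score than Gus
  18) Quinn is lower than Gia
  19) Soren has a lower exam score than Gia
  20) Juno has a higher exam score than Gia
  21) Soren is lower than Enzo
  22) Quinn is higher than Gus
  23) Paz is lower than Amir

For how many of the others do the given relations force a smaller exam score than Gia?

From Gia the given relations immediately reach Gus, Quinn, Soren, Enzo.
From those, Faye, Ivan — 6 in total.
From those, Paz — 7 in total.
No other element is forced below Gia by the given relations, so the count is 7.

7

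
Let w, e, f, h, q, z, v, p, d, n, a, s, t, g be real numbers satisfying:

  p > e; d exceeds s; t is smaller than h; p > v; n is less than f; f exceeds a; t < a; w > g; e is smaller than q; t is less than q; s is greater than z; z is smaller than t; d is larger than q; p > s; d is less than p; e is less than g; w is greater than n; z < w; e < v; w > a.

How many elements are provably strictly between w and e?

1

The relations place e below w. An element lies strictly between them when it is forced above e and also forced below w.
Above e: {v, g, q, d, p}. Below w: {z, t, n, g, a}.
Intersection: {g} — 1.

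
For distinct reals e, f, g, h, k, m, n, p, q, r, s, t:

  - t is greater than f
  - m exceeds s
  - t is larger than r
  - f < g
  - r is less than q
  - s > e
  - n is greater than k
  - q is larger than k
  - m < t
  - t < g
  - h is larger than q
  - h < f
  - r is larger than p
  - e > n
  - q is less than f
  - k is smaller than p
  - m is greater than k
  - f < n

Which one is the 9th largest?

The consecutive relations fix a unique order: k < p < r < q < h < f < n < e < s < m < t < g.
The 9th largest is q.

q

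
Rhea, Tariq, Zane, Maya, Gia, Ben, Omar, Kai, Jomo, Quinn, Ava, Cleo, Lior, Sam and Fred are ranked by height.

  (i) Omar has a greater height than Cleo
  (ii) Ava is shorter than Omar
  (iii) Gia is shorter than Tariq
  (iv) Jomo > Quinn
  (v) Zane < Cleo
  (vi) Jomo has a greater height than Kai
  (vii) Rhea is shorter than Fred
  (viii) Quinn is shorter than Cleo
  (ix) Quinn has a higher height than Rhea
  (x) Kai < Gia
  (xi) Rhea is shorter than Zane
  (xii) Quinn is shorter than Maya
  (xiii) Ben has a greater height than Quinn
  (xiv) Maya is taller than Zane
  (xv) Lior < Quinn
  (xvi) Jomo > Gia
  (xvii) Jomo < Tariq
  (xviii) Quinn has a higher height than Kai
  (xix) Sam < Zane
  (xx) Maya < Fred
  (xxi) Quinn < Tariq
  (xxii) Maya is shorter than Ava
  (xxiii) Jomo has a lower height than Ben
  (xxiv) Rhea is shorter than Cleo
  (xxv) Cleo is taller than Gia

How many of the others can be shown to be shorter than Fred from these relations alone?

7

Directly below Fred: Rhea, Maya.
One step further: Quinn, Zane (4 so far).
One step further: Lior, Sam, Kai (7 so far).
Nothing else is reachable below Fred; 7 in all.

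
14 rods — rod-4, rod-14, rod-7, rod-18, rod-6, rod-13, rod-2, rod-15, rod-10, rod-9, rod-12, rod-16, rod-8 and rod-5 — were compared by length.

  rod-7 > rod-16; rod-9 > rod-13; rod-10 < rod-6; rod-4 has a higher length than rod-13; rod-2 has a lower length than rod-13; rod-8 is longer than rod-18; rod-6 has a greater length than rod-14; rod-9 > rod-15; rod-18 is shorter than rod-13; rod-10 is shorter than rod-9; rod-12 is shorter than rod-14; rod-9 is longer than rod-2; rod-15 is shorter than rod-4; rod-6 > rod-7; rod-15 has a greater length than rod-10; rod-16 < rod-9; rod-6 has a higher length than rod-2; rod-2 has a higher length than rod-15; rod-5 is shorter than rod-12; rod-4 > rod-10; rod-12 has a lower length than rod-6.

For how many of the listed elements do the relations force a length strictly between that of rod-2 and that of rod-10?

Chaining upward from rod-10 reaches: rod-15, rod-13, rod-6, rod-9, rod-4.
Chaining downward from rod-2 reaches: rod-15.
Strictly between rod-10 and rod-2 are those in both lists: rod-15 — 1 element.

1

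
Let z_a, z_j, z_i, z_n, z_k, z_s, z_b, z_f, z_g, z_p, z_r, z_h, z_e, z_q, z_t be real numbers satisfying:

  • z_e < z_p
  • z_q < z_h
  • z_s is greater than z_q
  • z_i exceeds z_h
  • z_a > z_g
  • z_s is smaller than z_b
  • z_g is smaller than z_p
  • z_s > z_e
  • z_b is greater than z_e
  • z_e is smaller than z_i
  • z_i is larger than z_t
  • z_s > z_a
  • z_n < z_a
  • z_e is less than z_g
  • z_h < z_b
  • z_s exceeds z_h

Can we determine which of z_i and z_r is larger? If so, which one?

Following every chain through z_r: nothing is chained to z_r.
z_i is not reached, and no chain runs the other way from z_i to z_r.
So the given relations leave the order of z_r and z_i undetermined.

undetermined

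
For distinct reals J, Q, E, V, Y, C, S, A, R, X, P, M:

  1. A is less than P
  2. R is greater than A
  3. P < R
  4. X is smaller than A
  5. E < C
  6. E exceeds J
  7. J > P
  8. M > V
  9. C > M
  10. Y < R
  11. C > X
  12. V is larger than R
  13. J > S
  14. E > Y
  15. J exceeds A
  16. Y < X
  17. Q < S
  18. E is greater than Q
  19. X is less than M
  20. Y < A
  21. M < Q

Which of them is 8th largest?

R

Chaining the given pairs: Y < X < A < P < R < V < M < Q < S < J < E < C.
The 8th largest is R.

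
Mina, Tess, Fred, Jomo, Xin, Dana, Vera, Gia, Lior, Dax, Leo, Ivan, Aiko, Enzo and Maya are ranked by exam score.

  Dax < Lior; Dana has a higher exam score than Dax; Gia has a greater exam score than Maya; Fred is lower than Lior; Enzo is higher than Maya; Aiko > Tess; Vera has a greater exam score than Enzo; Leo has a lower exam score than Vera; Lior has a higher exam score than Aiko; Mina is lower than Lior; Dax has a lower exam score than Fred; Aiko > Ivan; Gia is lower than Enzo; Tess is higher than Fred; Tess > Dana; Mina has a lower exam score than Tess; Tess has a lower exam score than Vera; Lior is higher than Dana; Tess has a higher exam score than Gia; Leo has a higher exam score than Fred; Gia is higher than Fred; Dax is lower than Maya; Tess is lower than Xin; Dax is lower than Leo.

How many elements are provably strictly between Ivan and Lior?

Chaining upward from Ivan reaches: Aiko.
Chaining downward from Lior reaches: Dax, Fred, Maya, Gia, Dana, Mina, Tess, Aiko.
Strictly between Ivan and Lior are those in both lists: Aiko — 1 element.

1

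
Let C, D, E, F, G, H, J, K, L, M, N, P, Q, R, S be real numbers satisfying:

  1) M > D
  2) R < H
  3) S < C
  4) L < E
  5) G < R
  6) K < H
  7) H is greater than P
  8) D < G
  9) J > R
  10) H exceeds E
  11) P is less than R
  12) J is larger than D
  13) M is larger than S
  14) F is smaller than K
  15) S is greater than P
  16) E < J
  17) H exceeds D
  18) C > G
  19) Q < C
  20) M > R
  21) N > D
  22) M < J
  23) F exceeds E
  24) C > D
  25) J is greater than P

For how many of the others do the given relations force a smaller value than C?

5

Directly below C: D, Q, G, S.
One step further: P (5 so far).
Nothing else is reachable below C; 5 in all.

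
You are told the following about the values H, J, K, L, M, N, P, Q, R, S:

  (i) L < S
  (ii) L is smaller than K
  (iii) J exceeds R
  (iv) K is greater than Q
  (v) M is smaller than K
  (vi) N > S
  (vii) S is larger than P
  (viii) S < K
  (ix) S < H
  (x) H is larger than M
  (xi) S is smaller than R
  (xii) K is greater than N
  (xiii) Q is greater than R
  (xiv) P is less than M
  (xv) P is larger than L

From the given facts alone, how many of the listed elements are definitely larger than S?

6

The elements the relations force above S are R, J, Q, H, N, K — no chain reaches any other.
That is 6.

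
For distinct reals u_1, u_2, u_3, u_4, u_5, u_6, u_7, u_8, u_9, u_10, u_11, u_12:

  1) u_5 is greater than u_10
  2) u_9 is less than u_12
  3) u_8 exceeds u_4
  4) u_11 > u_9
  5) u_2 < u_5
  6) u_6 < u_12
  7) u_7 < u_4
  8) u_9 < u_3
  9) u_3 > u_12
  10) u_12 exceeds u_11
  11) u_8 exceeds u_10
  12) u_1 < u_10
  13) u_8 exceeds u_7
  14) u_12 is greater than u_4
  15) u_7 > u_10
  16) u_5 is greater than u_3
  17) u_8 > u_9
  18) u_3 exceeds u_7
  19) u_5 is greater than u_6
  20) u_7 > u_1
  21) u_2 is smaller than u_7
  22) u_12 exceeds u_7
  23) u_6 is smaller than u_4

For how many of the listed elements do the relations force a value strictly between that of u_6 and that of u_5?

3

The relations place u_6 below u_5. An element lies strictly between them when it is forced above u_6 and also forced below u_5.
Above u_6: {u_4, u_12, u_8, u_3}. Below u_5: {u_1, u_10, u_2, u_9, u_7, u_11, u_4, u_12, u_3}.
Intersection: {u_4, u_12, u_3} — 3.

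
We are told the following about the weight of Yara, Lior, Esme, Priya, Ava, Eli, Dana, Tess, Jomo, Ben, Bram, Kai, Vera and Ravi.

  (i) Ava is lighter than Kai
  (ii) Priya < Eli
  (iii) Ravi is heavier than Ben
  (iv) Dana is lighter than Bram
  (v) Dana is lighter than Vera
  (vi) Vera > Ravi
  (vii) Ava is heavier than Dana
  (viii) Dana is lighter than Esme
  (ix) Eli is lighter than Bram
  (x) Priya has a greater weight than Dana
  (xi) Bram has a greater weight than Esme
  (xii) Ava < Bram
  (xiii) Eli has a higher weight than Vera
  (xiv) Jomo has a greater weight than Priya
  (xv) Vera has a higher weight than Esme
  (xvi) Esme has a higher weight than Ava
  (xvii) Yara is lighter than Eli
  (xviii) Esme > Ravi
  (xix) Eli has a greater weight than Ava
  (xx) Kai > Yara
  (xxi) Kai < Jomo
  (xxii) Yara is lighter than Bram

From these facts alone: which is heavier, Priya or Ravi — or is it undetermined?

undetermined

Following every chain through Priya: above Priya we get Jomo, Eli, Bram; below Priya we get Dana.
Ravi is not reached, and no chain runs the other way from Ravi to Priya.
So the given relations leave the order of Priya and Ravi undetermined.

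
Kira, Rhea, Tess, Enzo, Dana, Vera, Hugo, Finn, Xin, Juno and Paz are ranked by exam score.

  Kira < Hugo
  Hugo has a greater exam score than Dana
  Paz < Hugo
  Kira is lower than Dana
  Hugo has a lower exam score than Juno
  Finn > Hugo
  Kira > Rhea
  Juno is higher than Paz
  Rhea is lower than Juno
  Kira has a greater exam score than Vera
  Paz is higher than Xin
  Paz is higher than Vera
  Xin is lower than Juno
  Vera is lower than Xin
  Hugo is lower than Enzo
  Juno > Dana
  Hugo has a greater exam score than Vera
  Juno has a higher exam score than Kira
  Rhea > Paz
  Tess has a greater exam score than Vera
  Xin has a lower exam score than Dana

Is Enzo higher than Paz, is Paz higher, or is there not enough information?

Paz < Rhea < Kira < Dana < Hugo < Enzo, by transitivity through Rhea, Kira, Dana, Hugo.
So Enzo is higher.

Enzo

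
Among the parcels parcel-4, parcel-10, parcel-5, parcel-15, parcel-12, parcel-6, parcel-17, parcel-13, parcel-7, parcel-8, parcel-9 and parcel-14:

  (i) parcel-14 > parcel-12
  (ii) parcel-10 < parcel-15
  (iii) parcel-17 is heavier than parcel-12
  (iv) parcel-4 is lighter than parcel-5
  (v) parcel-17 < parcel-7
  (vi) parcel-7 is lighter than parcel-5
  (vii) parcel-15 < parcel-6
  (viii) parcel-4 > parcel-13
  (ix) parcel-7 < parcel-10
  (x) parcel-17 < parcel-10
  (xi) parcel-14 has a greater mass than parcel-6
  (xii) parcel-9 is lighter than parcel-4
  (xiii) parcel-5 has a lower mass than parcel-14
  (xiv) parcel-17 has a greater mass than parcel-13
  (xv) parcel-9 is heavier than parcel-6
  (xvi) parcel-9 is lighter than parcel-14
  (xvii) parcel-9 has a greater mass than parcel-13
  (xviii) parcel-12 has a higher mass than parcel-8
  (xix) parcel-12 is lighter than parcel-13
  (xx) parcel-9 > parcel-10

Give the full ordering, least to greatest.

The consecutive links are each given: parcel-8 < parcel-12; parcel-12 < parcel-13; parcel-13 < parcel-17; parcel-17 < parcel-7; parcel-7 < parcel-10; parcel-10 < parcel-15; parcel-15 < parcel-6; parcel-6 < parcel-9; parcel-9 < parcel-4; parcel-4 < parcel-5; parcel-5 < parcel-14.

parcel-8 < parcel-12 < parcel-13 < parcel-17 < parcel-7 < parcel-10 < parcel-15 < parcel-6 < parcel-9 < parcel-4 < parcel-5 < parcel-14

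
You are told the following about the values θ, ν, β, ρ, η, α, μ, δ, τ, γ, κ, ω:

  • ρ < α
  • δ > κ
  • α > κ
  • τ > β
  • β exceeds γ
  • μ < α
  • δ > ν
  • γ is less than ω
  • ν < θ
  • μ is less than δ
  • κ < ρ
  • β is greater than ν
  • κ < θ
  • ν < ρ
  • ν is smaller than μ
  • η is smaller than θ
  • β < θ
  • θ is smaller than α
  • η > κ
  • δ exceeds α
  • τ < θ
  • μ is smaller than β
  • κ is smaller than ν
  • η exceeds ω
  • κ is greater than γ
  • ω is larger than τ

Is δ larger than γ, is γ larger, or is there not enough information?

δ

Chaining the given relations: γ < κ < ν < μ < β < τ < ω < η < θ < α < δ.
So δ is larger.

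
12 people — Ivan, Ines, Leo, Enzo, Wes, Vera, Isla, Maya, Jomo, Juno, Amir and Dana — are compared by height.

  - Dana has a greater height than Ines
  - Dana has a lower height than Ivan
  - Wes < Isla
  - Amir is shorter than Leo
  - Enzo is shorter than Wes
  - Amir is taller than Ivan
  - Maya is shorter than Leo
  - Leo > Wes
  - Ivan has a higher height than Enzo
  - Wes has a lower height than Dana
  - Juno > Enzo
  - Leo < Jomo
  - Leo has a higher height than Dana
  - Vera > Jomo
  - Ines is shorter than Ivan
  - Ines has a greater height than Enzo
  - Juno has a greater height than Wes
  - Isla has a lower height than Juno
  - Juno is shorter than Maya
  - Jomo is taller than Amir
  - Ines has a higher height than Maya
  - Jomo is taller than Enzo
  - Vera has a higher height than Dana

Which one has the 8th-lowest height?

Piecing the relations together gives one ordering: Enzo < Wes < Isla < Juno < Maya < Ines < Dana < Ivan < Amir < Leo < Jomo < Vera.
Counting 8 from the smallest end gives Ivan.

Ivan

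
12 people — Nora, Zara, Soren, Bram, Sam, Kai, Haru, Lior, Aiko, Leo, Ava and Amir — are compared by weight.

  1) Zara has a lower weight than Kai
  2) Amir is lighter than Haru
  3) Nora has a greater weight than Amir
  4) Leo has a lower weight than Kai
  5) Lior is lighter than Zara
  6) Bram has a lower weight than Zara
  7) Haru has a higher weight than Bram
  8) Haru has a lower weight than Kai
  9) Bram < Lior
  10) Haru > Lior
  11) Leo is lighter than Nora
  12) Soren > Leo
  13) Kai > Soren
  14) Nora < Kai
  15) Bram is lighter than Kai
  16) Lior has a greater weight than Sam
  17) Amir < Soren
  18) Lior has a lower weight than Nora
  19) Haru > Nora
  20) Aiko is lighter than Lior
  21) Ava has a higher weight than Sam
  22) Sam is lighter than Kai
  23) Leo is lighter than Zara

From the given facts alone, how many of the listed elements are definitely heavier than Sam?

6

Directly above Sam: Lior, Ava, Kai.
One step further: Zara, Nora, Haru (6 so far).
Nothing else is reachable above Sam; 6 in all.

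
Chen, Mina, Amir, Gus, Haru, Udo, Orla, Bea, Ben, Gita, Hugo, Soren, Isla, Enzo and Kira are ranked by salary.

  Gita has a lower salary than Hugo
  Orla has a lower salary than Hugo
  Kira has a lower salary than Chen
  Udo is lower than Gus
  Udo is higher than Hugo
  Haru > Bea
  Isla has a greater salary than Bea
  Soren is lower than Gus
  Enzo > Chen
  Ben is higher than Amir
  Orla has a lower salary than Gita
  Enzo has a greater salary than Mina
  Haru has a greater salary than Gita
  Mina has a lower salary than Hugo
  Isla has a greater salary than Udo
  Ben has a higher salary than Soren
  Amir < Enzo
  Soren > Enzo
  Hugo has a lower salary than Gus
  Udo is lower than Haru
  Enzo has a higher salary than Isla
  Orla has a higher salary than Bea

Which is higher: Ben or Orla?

Ben

Link the given pairs in sequence: Orla < Gita; Gita < Hugo; Hugo < Udo; Udo < Isla; Isla < Enzo; Enzo < Soren; Soren < Ben.
Chaining these gives Orla < Gita < Hugo < Udo < Isla < Enzo < Soren < Ben.
So Orla < Ben; Ben is the higher of the two.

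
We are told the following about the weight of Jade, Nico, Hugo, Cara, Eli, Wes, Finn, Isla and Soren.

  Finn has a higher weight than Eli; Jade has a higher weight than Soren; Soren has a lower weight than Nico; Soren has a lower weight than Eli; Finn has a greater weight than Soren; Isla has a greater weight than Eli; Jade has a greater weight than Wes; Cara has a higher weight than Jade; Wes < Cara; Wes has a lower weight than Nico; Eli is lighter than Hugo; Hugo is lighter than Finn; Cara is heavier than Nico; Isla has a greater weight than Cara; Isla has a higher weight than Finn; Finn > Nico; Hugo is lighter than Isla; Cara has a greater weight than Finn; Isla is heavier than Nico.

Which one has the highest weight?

Isla

Wes is not greatest since Wes < Nico; Soren is not greatest since Soren < Finn; Nico is not greatest since Nico < Isla; Eli is not greatest since Eli < Hugo; Hugo is not greatest since Hugo < Finn; Jade is not greatest since Jade < Cara; Finn is not greatest since Finn < Isla; Cara is not greatest since Cara < Isla.
Only Isla has nothing above it, so Isla is the highest weight.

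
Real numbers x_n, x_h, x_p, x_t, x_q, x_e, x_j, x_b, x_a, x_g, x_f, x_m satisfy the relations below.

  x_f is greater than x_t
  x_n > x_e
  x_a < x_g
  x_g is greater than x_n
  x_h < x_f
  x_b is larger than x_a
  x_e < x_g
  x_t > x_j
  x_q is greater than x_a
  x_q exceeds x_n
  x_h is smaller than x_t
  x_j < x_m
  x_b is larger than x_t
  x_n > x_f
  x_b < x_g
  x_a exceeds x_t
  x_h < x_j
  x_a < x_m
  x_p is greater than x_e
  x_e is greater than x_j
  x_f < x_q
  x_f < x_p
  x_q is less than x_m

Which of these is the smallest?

Chaining upward from x_h: directly above it, x_j, x_t, x_f; then x_a, x_e, x_n, x_q, x_m, x_b, x_p; then x_g.
That covers every other element, and nothing is given below x_h, so x_h is the smallest.

x_h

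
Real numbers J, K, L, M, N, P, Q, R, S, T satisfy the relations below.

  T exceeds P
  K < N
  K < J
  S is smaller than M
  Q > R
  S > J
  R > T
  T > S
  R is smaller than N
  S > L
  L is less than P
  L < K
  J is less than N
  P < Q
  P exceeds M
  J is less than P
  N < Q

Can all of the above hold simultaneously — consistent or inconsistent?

consistent

Every relation is compatible with L < K < J < S < M < P < T < R < N < Q; the set is consistent.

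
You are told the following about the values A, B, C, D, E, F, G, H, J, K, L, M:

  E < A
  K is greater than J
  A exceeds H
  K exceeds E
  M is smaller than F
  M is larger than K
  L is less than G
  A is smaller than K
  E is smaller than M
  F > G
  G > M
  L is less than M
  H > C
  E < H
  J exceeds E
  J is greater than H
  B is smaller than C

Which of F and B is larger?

F

Following the relations from B: B < C < H < J < K < M < G < F.
So B < F; F is the larger of the two.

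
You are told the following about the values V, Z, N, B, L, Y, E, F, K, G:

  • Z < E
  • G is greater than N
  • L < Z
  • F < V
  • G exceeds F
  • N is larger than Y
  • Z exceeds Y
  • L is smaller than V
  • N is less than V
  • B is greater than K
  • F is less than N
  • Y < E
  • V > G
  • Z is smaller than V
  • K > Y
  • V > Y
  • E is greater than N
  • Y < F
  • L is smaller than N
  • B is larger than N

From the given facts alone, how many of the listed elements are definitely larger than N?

Directly above N: B, G, V, E.
Nothing else is reachable above N; 4 in all.

4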